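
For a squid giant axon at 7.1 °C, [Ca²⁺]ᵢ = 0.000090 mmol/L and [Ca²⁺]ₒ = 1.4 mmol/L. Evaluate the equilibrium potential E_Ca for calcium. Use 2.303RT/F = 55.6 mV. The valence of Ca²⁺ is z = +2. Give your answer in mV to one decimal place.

E = (55.6/z) · log₁₀([Ca²⁺]_out/[Ca²⁺]_in) with z = +2.
= (55.6/2) · log₁₀(1.4/0.000090) = 27.80 · log₁₀(1.556e+04)
= 27.80 · (4.1919) = 116.53 mV

116.5 mV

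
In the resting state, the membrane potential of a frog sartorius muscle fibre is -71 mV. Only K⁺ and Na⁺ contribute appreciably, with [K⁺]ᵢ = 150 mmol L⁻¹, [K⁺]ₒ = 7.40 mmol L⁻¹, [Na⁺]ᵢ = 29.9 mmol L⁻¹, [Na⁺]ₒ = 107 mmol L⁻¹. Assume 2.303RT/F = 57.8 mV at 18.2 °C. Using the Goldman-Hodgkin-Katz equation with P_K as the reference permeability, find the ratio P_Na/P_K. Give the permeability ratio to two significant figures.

0.014

Let α = P_Na/P_K. GHK: Vm = 57.8·log₁₀[(Kₒ + α·Naₒ)/(Kᵢ + α·Naᵢ)].
10^(Vm/57.8) = 10^(-71.0/57.8) = 0.059105
So 0.059105·(Kᵢ + α·Naᵢ) = Kₒ + α·Naₒ → α = (0.059105·150.0 − 7.4) / (107.0 − 0.059105·29.9)
α = (8.866 − 7.4) / (107.0 − 1.767) = 1.466/105.2 = 0.01393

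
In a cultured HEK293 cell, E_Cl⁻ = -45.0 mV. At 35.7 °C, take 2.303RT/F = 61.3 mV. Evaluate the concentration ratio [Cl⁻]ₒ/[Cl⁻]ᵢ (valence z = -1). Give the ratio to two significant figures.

5.4

log₁₀([out]/[in]) = E·z/(61.3) = -45.0 × -1 / 61.3 = 0.7341
[out]/[in] = 10^(0.7341) = 5.421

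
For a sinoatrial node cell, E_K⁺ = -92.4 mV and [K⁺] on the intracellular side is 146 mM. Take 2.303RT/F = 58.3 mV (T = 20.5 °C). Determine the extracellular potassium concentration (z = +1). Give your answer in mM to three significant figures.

3.80 mM

Nernst: E = (58.3/1) · log₁₀([out]/[in]), so log₁₀([out]/[in]) = -92.4 × 1 / 58.3 = -1.5849.
[out]/[in] = 10^(-1.5849) = 0.02601.
[out] = 0.02601 × 146 = 3.797 mM.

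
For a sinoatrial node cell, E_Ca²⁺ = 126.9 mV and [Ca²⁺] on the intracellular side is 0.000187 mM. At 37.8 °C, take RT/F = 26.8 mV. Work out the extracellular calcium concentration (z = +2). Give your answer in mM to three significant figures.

Nernst: E = (26.8/2) · ln([out]/[in]), so ln([out]/[in]) = 126.9 × 2 / 26.8 = 9.4701.
[out]/[in] = e^(9.4701) = 1.297e+04.
[out] = 1.297e+04 × 0.000187 = 2.425 mM.

2.42 mM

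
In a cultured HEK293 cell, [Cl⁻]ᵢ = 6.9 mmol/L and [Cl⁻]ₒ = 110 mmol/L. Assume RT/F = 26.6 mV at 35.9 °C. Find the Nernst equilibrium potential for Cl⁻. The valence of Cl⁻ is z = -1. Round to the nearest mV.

E = (26.6/z) · ln([Cl⁻]_out/[Cl⁻]_in) with z = -1.
For an anion, dividing by z = -1 reverses the sign.
= (26.6/-1) · ln(110/6.9) = -26.60 · ln(15.94)
= -26.60 · (2.7690) = -73.65 mV

-74 mV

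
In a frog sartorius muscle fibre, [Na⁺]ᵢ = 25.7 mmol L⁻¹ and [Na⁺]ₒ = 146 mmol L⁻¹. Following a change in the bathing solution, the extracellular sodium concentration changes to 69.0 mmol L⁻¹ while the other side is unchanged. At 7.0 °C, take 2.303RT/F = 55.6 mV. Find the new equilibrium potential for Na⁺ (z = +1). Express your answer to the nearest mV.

After the shift: [Na⁺]_out = 69.0, [Na⁺]_in = 25.7 mmol L⁻¹.
E_new = (55.6/1)·log₁₀(69.0/25.7) = 55.60 · (0.4289) = 23.85 mV

24 mV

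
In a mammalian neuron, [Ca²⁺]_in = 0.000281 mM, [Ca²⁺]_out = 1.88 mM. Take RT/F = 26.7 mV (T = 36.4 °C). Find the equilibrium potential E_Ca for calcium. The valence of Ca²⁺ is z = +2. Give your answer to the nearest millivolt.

118 mV

E = (26.7/z) · ln([Ca²⁺]_out/[Ca²⁺]_in) with z = +2.
= (26.7/2) · ln(1.88/0.000281) = 13.35 · ln(6690)
= 13.35 · (8.8084) = 117.59 mV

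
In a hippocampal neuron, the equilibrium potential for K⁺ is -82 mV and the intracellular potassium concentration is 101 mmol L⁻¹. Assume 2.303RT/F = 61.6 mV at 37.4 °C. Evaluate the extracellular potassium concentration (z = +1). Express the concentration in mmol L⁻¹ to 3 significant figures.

4.71 mmol L⁻¹

Nernst: E = (61.6/1) · log₁₀([out]/[in]), so log₁₀([out]/[in]) = -82.0 × 1 / 61.6 = -1.3312.
[out]/[in] = 10^(-1.3312) = 0.04665.
[out] = 0.04665 × 101 = 4.711 mmol L⁻¹.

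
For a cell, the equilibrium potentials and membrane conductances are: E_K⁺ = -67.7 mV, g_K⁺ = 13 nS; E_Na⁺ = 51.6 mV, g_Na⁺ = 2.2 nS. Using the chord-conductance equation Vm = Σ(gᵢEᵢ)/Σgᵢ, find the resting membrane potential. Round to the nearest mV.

Σ gᵢEᵢ = 13·(-67.7) + 2.2·(51.6) = -766.58
Σ gᵢ = 13 + 2.2 = 15.2
Vm = -766.58 / 15.2 = -50.43 mV

-50 mV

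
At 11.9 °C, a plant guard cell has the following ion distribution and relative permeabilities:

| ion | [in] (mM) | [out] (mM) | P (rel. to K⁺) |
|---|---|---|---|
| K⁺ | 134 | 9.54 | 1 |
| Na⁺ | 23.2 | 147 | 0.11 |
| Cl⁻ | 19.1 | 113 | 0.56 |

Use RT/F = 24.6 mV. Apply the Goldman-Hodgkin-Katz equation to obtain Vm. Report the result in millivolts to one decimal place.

-41.9 mV

Vm = 24.6 · ln[(Σ P·[cation]ₒ + Σ P·[anion]ᵢ) / (Σ P·[cation]ᵢ + Σ P·[anion]ₒ)]
Numerator = 1×9.54 + 0.11×147 + 0.56×19.1 = 36.41
Denominator = 1×134 + 0.11×23.2 + 0.56×113 = 199.8
Vm = 24.6 · ln(0.18218) = 24.6 × (-1.7027) = -41.89 mV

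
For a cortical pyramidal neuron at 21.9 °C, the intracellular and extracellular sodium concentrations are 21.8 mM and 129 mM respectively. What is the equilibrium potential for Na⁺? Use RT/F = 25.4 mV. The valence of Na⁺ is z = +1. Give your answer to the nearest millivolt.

45 mV

E = (25.4/z) · ln([Na⁺]_out/[Na⁺]_in) with z = +1.
= (25.4/1) · ln(129/21.8) = 25.40 · ln(5.917)
= 25.40 · (1.7779) = 45.16 mV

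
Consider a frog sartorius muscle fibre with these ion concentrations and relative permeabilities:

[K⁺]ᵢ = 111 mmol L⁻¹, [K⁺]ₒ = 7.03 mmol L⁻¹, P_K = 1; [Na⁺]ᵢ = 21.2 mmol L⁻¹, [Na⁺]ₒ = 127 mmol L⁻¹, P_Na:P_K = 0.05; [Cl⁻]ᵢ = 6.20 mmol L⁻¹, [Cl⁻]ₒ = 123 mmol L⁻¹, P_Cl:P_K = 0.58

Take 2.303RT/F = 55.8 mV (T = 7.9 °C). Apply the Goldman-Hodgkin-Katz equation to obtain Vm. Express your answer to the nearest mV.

Vm = 55.8 · log₁₀[(Σ P·[cation]ₒ + Σ P·[anion]ᵢ) / (Σ P·[cation]ᵢ + Σ P·[anion]ₒ)]
Numerator = 1×7.03 + 0.05×127 + 0.58×6.20 = 16.98
Denominator = 1×111 + 0.05×21.2 + 0.58×123 = 183.4
Vm = 55.8 · log₁₀(0.092563) = 55.8 × (-1.0336) = -57.67 mV

-58 mV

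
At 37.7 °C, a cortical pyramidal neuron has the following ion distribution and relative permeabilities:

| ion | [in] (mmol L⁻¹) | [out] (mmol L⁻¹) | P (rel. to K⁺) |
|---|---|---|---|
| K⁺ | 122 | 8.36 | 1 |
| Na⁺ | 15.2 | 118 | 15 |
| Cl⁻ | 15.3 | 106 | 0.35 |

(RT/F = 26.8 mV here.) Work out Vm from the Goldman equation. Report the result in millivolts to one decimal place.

40.9 mV

Vm = 26.8 · ln[(Σ P·[cation]ₒ + Σ P·[anion]ᵢ) / (Σ P·[cation]ᵢ + Σ P·[anion]ₒ)]
Numerator = 1×8.36 + 15×118 + 0.35×15.3 = 1784
Denominator = 1×122 + 15×15.2 + 0.35×106 = 387.1
Vm = 26.8 · ln(4.6079) = 26.8 × (1.5278) = 40.94 mV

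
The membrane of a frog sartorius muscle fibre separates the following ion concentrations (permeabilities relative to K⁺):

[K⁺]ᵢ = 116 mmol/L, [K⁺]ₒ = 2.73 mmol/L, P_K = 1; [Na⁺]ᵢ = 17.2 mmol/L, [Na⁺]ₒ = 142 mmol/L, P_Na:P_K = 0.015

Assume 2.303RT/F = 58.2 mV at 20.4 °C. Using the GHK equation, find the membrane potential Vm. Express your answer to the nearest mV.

-80 mV

Vm = 58.2 · log₁₀[(Σ P·[cation]ₒ + Σ P·[anion]ᵢ) / (Σ P·[cation]ᵢ + Σ P·[anion]ₒ)]
Numerator = 1×2.73 + 0.015×142 = 4.86
Denominator = 1×116 + 0.015×17.2 = 116.3
Vm = 58.2 · log₁₀(0.041804) = 58.2 × (-1.3788) = -80.25 mV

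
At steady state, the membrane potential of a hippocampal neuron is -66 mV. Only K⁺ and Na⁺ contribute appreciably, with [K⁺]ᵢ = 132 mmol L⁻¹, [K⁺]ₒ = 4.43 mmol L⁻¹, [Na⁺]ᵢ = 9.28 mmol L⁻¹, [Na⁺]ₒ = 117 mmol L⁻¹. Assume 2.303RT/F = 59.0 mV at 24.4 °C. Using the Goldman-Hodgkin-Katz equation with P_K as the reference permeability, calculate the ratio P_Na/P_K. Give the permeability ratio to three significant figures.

Let α = P_Na/P_K. GHK: Vm = 59.0·log₁₀[(Kₒ + α·Naₒ)/(Kᵢ + α·Naᵢ)].
10^(Vm/59.0) = 10^(-66.0/59.0) = 0.076095
So 0.076095·(Kᵢ + α·Naᵢ) = Kₒ + α·Naₒ → α = (0.076095·132.0 − 4.43) / (117.0 − 0.076095·9.28)
α = (10.04 − 4.43) / (117.0 − 0.7062) = 5.615/116.3 = 0.04828

0.0483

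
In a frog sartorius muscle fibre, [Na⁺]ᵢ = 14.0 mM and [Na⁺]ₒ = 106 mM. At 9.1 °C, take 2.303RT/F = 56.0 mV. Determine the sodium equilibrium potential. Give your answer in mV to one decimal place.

49.2 mV

E = (56.0/z) · log₁₀([Na⁺]_out/[Na⁺]_in) with z = +1.
= (56.0/1) · log₁₀(106/14.0) = 56.00 · log₁₀(7.571)
= 56.00 · (0.8792) = 49.23 mV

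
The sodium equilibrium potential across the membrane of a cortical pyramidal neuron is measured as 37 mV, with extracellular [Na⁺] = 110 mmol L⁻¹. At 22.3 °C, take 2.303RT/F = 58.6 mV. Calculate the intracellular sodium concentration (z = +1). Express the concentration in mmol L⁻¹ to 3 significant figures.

25.7 mmol L⁻¹

Nernst: E = (58.6/1) · log₁₀([out]/[in]), so log₁₀([out]/[in]) = 37.0 × 1 / 58.6 = 0.6314.
[out]/[in] = 10^(0.6314) = 4.28.
[in] = 110 / 4.28 = 25.7 mmol L⁻¹.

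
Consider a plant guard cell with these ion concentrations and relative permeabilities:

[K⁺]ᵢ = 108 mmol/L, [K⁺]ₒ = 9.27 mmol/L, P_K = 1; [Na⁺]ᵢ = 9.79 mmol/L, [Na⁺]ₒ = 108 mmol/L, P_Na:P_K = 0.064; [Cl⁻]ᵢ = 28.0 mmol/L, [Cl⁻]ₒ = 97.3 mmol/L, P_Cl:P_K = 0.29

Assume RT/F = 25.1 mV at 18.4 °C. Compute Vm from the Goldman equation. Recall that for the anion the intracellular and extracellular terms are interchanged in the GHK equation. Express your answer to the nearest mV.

Vm = 25.1 · ln[(Σ P·[cation]ₒ + Σ P·[anion]ᵢ) / (Σ P·[cation]ᵢ + Σ P·[anion]ₒ)]
Numerator = 1×9.27 + 0.064×108 + 0.29×28.0 = 24.3
Denominator = 1×108 + 0.064×9.79 + 0.29×97.3 = 136.8
Vm = 25.1 · ln(0.17759) = 25.1 × (-1.7283) = -43.38 mV

-43 mV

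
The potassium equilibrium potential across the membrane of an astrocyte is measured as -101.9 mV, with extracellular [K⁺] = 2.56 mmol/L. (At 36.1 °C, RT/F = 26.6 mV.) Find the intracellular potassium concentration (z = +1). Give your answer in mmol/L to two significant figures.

120 mmol/L

Nernst: E = (26.6/1) · ln([out]/[in]), so ln([out]/[in]) = -101.9 × 1 / 26.6 = -3.8308.
[out]/[in] = e^(-3.8308) = 0.02169.
[in] = 2.56 / 0.02169 = 118 mmol/L.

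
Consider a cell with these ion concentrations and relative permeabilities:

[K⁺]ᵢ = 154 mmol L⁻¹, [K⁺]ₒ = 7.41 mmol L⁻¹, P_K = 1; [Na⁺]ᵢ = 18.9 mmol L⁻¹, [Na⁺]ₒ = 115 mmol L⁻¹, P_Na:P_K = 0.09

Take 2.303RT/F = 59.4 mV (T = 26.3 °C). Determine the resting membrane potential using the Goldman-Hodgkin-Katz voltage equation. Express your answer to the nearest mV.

-56 mV

Vm = 59.4 · log₁₀[(Σ P·[cation]ₒ + Σ P·[anion]ᵢ) / (Σ P·[cation]ᵢ + Σ P·[anion]ₒ)]
Numerator = 1×7.41 + 0.09×115 = 17.76
Denominator = 1×154 + 0.09×18.9 = 155.7
Vm = 59.4 · log₁₀(0.11406) = 59.4 × (-0.9428) = -56.01 mV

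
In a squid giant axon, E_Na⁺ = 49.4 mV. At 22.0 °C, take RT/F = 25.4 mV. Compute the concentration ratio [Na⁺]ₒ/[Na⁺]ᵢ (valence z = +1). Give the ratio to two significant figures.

7.0

ln([out]/[in]) = E·z/(25.4) = 49.4 × 1 / 25.4 = 1.9449
[out]/[in] = e^(1.9449) = 6.993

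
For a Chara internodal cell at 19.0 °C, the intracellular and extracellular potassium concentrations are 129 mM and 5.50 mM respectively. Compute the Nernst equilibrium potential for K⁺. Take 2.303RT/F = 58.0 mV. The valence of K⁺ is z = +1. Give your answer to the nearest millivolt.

E = (58.0/z) · log₁₀([K⁺]_out/[K⁺]_in) with z = +1.
= (58.0/1) · log₁₀(5.50/129) = 58.00 · log₁₀(0.04264)
= 58.00 · (-1.3702) = -79.47 mV

-79 mV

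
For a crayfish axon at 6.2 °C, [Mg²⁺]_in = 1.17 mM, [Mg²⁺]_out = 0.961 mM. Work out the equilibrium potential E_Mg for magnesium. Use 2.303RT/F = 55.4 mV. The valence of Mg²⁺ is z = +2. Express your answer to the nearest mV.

E = (55.4/z) · log₁₀([Mg²⁺]_out/[Mg²⁺]_in) with z = +2.
= (55.4/2) · log₁₀(0.961/1.17) = 27.70 · log₁₀(0.8214)
= 27.70 · (-0.0855) = -2.37 mV

-2 mV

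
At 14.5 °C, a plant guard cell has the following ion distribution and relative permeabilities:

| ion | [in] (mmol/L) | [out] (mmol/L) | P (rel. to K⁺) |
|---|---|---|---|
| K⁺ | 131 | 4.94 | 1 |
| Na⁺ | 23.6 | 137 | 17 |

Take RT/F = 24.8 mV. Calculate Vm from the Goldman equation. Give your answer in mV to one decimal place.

36.7 mV

Vm = 24.8 · ln[(Σ P·[cation]ₒ + Σ P·[anion]ᵢ) / (Σ P·[cation]ᵢ + Σ P·[anion]ₒ)]
Numerator = 1×4.94 + 17×137 = 2334
Denominator = 1×131 + 17×23.6 = 532.2
Vm = 24.8 · ln(4.3855) = 24.8 × (1.4783) = 36.66 mV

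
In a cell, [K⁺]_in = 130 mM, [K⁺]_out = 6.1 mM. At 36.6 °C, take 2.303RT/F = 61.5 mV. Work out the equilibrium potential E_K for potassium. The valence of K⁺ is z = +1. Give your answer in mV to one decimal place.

-81.7 mV

E = (61.5/z) · log₁₀([K⁺]_out/[K⁺]_in) with z = +1.
= (61.5/1) · log₁₀(6.1/130) = 61.50 · log₁₀(0.04692)
= 61.50 · (-1.3286) = -81.71 mV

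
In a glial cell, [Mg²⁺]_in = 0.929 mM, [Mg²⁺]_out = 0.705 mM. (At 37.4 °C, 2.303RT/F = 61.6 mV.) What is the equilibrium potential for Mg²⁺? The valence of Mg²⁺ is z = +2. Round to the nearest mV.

-4 mV

E = (61.6/z) · log₁₀([Mg²⁺]_out/[Mg²⁺]_in) with z = +2.
= (61.6/2) · log₁₀(0.705/0.929) = 30.80 · log₁₀(0.7589)
= 30.80 · (-0.1198) = -3.69 mV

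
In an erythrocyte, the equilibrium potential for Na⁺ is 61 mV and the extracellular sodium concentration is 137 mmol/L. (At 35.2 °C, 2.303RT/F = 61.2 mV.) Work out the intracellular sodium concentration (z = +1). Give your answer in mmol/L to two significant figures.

Nernst: E = (61.2/1) · log₁₀([out]/[in]), so log₁₀([out]/[in]) = 61.0 × 1 / 61.2 = 0.9967.
[out]/[in] = 10^(0.9967) = 9.925.
[in] = 137 / 9.925 = 13.8 mmol/L.

14 mmol/L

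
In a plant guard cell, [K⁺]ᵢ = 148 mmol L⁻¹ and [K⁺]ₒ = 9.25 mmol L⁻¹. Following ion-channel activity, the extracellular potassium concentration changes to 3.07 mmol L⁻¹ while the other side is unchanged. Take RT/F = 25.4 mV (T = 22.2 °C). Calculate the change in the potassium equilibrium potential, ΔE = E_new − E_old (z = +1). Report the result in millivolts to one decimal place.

E_old = (25.4/1)·ln(9.25/148) = -70.42 mV
E_new = (25.4/1)·ln(3.07/148) = -98.44 mV
ΔE = -98.44 − (-70.42) = -28.01 mV

-28.0 mV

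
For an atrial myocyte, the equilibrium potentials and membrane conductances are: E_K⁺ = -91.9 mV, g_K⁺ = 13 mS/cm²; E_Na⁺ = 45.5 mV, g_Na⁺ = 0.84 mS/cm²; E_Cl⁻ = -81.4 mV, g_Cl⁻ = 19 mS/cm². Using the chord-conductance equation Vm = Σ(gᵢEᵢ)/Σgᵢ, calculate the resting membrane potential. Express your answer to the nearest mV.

Σ gᵢEᵢ = 13·(-91.9) + 0.84·(45.5) + 19·(-81.4) = -2703.08
Σ gᵢ = 13 + 0.84 + 19 = 32.84
Vm = -2703.08 / 32.84 = -82.31 mV

-82 mV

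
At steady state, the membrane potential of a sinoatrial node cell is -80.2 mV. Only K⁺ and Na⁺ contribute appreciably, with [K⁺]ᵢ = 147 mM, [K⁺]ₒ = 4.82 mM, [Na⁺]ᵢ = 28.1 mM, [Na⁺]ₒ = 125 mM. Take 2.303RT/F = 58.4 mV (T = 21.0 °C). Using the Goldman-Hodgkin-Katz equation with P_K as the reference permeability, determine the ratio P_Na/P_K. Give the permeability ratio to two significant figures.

Let α = P_Na/P_K. GHK: Vm = 58.4·log₁₀[(Kₒ + α·Naₒ)/(Kᵢ + α·Naᵢ)].
10^(Vm/58.4) = 10^(-80.2/58.4) = 0.042336
So 0.042336·(Kᵢ + α·Naᵢ) = Kₒ + α·Naₒ → α = (0.042336·147.0 − 4.82) / (125.0 − 0.042336·28.1)
α = (6.223 − 4.82) / (125.0 − 1.19) = 1.403/123.8 = 0.01134

0.011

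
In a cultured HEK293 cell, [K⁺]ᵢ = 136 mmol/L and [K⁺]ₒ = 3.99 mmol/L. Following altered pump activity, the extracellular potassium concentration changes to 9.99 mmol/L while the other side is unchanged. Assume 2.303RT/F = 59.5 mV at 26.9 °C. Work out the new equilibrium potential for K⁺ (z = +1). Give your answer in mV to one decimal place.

-67.5 mV

After the shift: [K⁺]_out = 9.99, [K⁺]_in = 136 mmol/L.
E_new = (59.5/1)·log₁₀(9.99/136) = 59.50 · (-1.1340) = -67.47 mV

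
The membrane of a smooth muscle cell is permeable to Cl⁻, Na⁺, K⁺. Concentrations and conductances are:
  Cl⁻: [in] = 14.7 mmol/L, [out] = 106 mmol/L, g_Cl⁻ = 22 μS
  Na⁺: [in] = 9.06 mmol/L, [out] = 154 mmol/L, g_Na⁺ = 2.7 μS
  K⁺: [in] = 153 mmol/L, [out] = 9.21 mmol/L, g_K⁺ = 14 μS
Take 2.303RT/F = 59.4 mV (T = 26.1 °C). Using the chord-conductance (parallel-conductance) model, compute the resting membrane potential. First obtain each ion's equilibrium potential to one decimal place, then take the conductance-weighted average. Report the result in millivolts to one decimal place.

-50.1 mV

E_Cl⁻ = (59.4/-1)·log₁₀(106/14.7) = -51.0 mV
E_Na⁺ = (59.4/1)·log₁₀(154/9.06) = 73.1 mV
E_K⁺ = (59.4/1)·log₁₀(9.21/153) = -72.5 mV
Vm = (Σ gᵢEᵢ)/(Σ gᵢ) = (22·-51.0 + 2.7·73.1 + 14·-72.5) / (22 + 2.7 + 14)
= -1939.63 / 38.7 = -50.12 mV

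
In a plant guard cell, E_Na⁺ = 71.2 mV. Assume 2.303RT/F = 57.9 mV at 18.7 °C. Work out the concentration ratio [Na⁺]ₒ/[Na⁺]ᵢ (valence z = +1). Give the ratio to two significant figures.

log₁₀([out]/[in]) = E·z/(57.9) = 71.2 × 1 / 57.9 = 1.2297
[out]/[in] = 10^(1.2297) = 16.97

17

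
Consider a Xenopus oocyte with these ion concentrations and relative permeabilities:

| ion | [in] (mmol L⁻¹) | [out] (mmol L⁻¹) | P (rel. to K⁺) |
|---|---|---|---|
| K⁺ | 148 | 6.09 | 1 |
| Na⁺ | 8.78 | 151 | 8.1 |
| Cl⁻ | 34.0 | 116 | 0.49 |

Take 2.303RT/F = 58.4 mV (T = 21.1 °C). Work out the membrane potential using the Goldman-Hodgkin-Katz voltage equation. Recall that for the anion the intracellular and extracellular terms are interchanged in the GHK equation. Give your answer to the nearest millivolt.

38 mV

Vm = 58.4 · log₁₀[(Σ P·[cation]ₒ + Σ P·[anion]ᵢ) / (Σ P·[cation]ᵢ + Σ P·[anion]ₒ)]
Numerator = 1×6.09 + 8.1×151 + 0.49×34.0 = 1246
Denominator = 1×148 + 8.1×8.78 + 0.49×116 = 276
Vm = 58.4 · log₁₀(4.5146) = 58.4 × (0.6546) = 38.23 mV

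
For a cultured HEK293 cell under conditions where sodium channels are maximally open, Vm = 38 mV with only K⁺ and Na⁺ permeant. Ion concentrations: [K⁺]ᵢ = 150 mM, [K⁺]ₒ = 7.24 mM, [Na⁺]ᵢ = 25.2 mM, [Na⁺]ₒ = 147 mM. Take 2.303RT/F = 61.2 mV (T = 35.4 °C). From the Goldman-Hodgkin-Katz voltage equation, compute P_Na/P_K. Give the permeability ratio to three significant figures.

14.8

Let α = P_Na/P_K. GHK: Vm = 61.2·log₁₀[(Kₒ + α·Naₒ)/(Kᵢ + α·Naᵢ)].
10^(Vm/61.2) = 10^(38.0/61.2) = 4.1775
So 4.1775·(Kᵢ + α·Naᵢ) = Kₒ + α·Naₒ → α = (4.1775·150.0 − 7.24) / (147.0 − 4.1775·25.2)
α = (626.6 − 7.24) / (147.0 − 105.3) = 619.4/41.73 = 14.84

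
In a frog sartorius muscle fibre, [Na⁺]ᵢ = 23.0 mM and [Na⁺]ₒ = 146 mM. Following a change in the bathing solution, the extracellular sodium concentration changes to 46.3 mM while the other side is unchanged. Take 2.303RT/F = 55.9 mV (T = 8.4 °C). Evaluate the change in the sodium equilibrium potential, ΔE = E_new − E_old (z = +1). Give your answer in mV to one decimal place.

-27.9 mV

E_old = (55.9/1)·log₁₀(146/23.0) = 44.87 mV
E_new = (55.9/1)·log₁₀(46.3/23.0) = 16.99 mV
ΔE = 16.99 − (44.87) = -27.88 mV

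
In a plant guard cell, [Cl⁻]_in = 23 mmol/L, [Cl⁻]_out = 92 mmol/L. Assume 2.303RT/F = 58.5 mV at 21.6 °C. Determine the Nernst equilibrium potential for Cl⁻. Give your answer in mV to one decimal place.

E = (58.5/z) · log₁₀([Cl⁻]_out/[Cl⁻]_in) with z = -1.
For an anion, dividing by z = -1 reverses the sign.
= (58.5/-1) · log₁₀(92/23) = -58.50 · log₁₀(4)
= -58.50 · (0.6021) = -35.22 mV

-35.2 mV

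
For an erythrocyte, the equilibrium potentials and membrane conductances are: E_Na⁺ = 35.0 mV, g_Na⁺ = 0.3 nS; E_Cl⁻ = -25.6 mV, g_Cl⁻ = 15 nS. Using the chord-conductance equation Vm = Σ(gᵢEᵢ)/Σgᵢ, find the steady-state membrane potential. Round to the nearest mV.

Σ gᵢEᵢ = 0.3·(35.0) + 15·(-25.6) = -373.50
Σ gᵢ = 0.3 + 15 = 15.3
Vm = -373.50 / 15.3 = -24.41 mV

-24 mV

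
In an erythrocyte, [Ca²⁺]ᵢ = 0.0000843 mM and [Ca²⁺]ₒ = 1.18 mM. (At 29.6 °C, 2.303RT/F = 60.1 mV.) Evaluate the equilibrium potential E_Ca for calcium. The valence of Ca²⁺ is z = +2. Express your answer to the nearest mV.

125 mV

E = (60.1/z) · log₁₀([Ca²⁺]_out/[Ca²⁺]_in) with z = +2.
= (60.1/2) · log₁₀(1.18/0.0000843) = 30.05 · log₁₀(1.4e+04)
= 30.05 · (4.1461) = 124.59 mV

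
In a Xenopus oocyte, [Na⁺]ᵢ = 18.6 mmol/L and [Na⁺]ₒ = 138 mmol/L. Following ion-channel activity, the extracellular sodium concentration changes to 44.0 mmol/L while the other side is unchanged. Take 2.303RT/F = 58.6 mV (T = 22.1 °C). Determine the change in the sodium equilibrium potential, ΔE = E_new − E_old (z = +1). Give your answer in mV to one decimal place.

-29.1 mV

E_old = (58.6/1)·log₁₀(138/18.6) = 51.00 mV
E_new = (58.6/1)·log₁₀(44.0/18.6) = 21.91 mV
ΔE = 21.91 − (51.00) = -29.09 mV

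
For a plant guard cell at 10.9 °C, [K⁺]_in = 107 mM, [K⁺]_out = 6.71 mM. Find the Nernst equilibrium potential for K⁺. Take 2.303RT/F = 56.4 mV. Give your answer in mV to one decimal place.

E = (56.4/z) · log₁₀([K⁺]_out/[K⁺]_in) with z = +1.
= (56.4/1) · log₁₀(6.71/107) = 56.40 · log₁₀(0.06271)
= 56.40 · (-1.2027) = -67.83 mV

-67.8 mV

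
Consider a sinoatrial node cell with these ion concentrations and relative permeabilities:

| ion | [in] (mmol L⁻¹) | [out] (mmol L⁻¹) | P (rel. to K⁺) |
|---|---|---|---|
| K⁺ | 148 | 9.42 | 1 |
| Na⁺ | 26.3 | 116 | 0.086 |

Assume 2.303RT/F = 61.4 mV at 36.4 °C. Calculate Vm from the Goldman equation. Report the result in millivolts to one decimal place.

Vm = 61.4 · log₁₀[(Σ P·[cation]ₒ + Σ P·[anion]ᵢ) / (Σ P·[cation]ᵢ + Σ P·[anion]ₒ)]
Numerator = 1×9.42 + 0.086×116 = 19.4
Denominator = 1×148 + 0.086×26.3 = 150.3
Vm = 61.4 · log₁₀(0.12908) = 61.4 × (-0.8891) = -54.59 mV

-54.6 mV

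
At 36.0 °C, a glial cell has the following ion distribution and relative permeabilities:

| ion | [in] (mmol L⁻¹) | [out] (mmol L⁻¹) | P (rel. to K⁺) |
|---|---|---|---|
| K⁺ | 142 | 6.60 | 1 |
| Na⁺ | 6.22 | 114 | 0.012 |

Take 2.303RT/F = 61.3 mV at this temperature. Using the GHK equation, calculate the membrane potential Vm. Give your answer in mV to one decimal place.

-76.7 mV

Vm = 61.3 · log₁₀[(Σ P·[cation]ₒ + Σ P·[anion]ᵢ) / (Σ P·[cation]ᵢ + Σ P·[anion]ₒ)]
Numerator = 1×6.60 + 0.012×114 = 7.968
Denominator = 1×142 + 0.012×6.22 = 142.1
Vm = 61.3 · log₁₀(0.056083) = 61.3 × (-1.2512) = -76.70 mV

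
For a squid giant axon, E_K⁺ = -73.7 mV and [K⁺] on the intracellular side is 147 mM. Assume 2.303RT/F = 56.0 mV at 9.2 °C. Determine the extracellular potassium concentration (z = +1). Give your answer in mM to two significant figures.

7.1 mM

Nernst: E = (56.0/1) · log₁₀([out]/[in]), so log₁₀([out]/[in]) = -73.7 × 1 / 56.0 = -1.3161.
[out]/[in] = 10^(-1.3161) = 0.0483.
[out] = 0.0483 × 147 = 7.1 mM.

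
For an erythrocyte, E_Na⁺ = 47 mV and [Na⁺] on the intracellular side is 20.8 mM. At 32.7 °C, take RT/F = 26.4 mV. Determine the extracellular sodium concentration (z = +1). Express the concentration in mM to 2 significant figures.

120 mM

Nernst: E = (26.4/1) · ln([out]/[in]), so ln([out]/[in]) = 47.0 × 1 / 26.4 = 1.7803.
[out]/[in] = e^(1.7803) = 5.932.
[out] = 5.932 × 20.8 = 123.4 mM.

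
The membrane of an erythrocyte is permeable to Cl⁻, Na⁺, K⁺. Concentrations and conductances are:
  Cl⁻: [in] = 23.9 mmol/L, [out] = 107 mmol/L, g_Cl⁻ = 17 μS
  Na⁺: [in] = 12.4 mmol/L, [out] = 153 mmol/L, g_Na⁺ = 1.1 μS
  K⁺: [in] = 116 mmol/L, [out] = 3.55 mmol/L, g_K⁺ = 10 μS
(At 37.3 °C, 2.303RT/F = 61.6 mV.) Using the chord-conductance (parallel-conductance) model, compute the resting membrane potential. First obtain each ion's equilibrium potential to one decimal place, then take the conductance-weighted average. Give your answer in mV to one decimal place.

E_Cl⁻ = (61.6/-1)·log₁₀(107/23.9) = -40.1 mV
E_Na⁺ = (61.6/1)·log₁₀(153/12.4) = 67.2 mV
E_K⁺ = (61.6/1)·log₁₀(3.55/116) = -93.3 mV
Vm = (Σ gᵢEᵢ)/(Σ gᵢ) = (17·-40.1 + 1.1·67.2 + 10·-93.3) / (17 + 1.1 + 10)
= -1540.78 / 28.1 = -54.83 mV

-54.8 mV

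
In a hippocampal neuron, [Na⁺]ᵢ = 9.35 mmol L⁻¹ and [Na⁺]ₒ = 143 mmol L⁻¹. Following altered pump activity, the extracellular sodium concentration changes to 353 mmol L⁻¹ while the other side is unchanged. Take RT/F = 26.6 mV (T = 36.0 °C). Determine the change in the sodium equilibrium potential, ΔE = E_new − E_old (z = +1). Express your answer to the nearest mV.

24 mV

E_old = (26.6/1)·ln(143/9.35) = 72.55 mV
E_new = (26.6/1)·ln(353/9.35) = 96.59 mV
ΔE = 96.59 − (72.55) = 24.04 mV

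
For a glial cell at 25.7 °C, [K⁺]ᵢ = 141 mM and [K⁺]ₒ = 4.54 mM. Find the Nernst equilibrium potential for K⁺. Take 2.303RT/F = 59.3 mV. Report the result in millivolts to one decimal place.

-88.5 mV

E = (59.3/z) · log₁₀([K⁺]_out/[K⁺]_in) with z = +1.
= (59.3/1) · log₁₀(4.54/141) = 59.30 · log₁₀(0.0322)
= 59.30 · (-1.4922) = -88.49 mV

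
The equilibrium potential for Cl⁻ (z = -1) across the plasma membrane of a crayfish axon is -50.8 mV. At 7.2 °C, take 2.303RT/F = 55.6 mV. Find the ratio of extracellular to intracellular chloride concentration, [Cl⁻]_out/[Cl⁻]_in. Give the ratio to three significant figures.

8.20

log₁₀([out]/[in]) = E·z/(55.6) = -50.8 × -1 / 55.6 = 0.9137
[out]/[in] = 10^(0.9137) = 8.197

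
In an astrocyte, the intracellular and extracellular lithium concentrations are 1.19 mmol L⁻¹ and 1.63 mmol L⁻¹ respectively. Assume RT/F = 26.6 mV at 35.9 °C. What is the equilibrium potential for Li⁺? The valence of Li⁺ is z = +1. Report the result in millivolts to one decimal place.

E = (26.6/z) · ln([Li⁺]_out/[Li⁺]_in) with z = +1.
= (26.6/1) · ln(1.63/1.19) = 26.60 · ln(1.37)
= 26.60 · (0.3146) = 8.37 mV

8.4 mV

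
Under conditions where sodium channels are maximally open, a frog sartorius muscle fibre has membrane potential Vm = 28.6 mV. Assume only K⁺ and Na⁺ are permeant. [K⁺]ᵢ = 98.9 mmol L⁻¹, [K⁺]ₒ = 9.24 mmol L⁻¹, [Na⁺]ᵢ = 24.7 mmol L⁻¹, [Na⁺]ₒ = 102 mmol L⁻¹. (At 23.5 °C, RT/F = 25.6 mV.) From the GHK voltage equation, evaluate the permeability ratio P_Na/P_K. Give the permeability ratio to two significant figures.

Let α = P_Na/P_K. GHK: Vm = 25.6·ln[(Kₒ + α·Naₒ)/(Kᵢ + α·Naᵢ)].
e^(Vm/25.6) = e^(28.6/25.6) = 3.0562
So 3.0562·(Kᵢ + α·Naᵢ) = Kₒ + α·Naₒ → α = (3.0562·98.9 − 9.24) / (102.0 − 3.0562·24.7)
α = (302.3 − 9.24) / (102.0 − 75.49) = 293/26.51 = 11.05

11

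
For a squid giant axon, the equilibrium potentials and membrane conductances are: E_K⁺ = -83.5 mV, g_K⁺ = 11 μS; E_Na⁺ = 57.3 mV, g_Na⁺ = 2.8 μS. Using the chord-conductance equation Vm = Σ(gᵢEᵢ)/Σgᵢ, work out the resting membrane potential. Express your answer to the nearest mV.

-55 mV

Σ gᵢEᵢ = 11·(-83.5) + 2.8·(57.3) = -758.06
Σ gᵢ = 11 + 2.8 = 13.8
Vm = -758.06 / 13.8 = -54.93 mV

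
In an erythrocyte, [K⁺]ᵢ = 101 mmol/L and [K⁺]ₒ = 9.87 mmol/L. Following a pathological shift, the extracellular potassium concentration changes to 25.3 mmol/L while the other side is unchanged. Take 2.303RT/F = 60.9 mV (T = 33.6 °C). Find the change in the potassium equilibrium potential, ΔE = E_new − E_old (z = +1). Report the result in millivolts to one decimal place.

24.9 mV

E_old = (60.9/1)·log₁₀(9.87/101) = -61.51 mV
E_new = (60.9/1)·log₁₀(25.3/101) = -36.61 mV
ΔE = -36.61 − (-61.51) = 24.90 mV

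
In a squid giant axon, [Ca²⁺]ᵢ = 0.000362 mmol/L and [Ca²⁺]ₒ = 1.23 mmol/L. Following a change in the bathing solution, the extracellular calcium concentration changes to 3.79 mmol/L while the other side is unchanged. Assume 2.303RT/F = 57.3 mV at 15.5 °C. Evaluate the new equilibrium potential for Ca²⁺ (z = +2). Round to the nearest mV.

115 mV

After the shift: [Ca²⁺]_out = 3.79, [Ca²⁺]_in = 0.000362 mmol/L.
E_new = (57.3/2)·log₁₀(3.79/0.000362) = 28.65 · (4.0199) = 115.17 mV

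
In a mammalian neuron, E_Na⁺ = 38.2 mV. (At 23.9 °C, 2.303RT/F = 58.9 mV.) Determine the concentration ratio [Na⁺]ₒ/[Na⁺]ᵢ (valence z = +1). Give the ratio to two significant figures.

4.5

log₁₀([out]/[in]) = E·z/(58.9) = 38.2 × 1 / 58.9 = 0.6486
[out]/[in] = 10^(0.6486) = 4.452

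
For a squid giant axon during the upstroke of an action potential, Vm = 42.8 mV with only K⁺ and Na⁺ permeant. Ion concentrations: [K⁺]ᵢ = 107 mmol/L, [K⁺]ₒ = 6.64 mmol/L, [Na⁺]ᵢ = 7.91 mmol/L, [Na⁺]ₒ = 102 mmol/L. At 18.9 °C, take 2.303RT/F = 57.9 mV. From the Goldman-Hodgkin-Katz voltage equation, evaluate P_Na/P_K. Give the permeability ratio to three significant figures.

Let α = P_Na/P_K. GHK: Vm = 57.9·log₁₀[(Kₒ + α·Naₒ)/(Kᵢ + α·Naᵢ)].
10^(Vm/57.9) = 10^(42.8/57.9) = 5.4854
So 5.4854·(Kᵢ + α·Naᵢ) = Kₒ + α·Naₒ → α = (5.4854·107.0 − 6.64) / (102.0 − 5.4854·7.91)
α = (586.9 − 6.64) / (102.0 − 43.39) = 580.3/58.61 = 9.901

9.90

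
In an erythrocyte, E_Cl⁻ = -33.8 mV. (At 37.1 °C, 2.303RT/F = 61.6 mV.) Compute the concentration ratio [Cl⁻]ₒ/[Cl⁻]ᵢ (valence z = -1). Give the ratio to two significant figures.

log₁₀([out]/[in]) = E·z/(61.6) = -33.8 × -1 / 61.6 = 0.5487
[out]/[in] = 10^(0.5487) = 3.538

3.5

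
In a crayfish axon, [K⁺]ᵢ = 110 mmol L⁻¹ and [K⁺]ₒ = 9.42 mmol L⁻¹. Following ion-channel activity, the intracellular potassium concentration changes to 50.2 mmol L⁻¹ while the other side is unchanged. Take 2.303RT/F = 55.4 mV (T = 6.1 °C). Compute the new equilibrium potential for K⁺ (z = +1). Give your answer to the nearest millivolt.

-40 mV

After the shift: [K⁺]_out = 9.42, [K⁺]_in = 50.2 mmol L⁻¹.
E_new = (55.4/1)·log₁₀(9.42/50.2) = 55.40 · (-0.7267) = -40.26 mV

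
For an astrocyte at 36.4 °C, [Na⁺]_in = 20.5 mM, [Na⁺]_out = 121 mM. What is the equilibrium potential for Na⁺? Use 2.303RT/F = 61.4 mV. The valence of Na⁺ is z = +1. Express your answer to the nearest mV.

E = (61.4/z) · log₁₀([Na⁺]_out/[Na⁺]_in) with z = +1.
= (61.4/1) · log₁₀(121/20.5) = 61.40 · log₁₀(5.902)
= 61.40 · (0.7710) = 47.34 mV

47 mV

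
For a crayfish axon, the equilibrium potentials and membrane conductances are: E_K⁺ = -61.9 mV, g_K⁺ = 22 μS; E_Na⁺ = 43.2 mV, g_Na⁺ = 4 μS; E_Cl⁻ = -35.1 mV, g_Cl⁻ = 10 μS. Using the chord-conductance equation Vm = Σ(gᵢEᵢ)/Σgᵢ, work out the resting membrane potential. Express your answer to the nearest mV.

Σ gᵢEᵢ = 22·(-61.9) + 4·(43.2) + 10·(-35.1) = -1540.00
Σ gᵢ = 22 + 4 + 10 = 36
Vm = -1540.00 / 36 = -42.78 mV

-43 mV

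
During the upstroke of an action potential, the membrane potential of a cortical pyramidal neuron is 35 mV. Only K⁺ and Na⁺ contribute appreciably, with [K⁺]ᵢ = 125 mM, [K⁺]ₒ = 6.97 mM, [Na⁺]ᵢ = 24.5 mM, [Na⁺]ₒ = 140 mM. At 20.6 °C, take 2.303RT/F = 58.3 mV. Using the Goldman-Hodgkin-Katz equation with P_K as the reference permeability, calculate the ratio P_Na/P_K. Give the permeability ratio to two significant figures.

12

Let α = P_Na/P_K. GHK: Vm = 58.3·log₁₀[(Kₒ + α·Naₒ)/(Kᵢ + α·Naᵢ)].
10^(Vm/58.3) = 10^(35.0/58.3) = 3.9842
So 3.9842·(Kᵢ + α·Naᵢ) = Kₒ + α·Naₒ → α = (3.9842·125.0 − 6.97) / (140.0 − 3.9842·24.5)
α = (498 − 6.97) / (140.0 − 97.61) = 491.1/42.39 = 11.59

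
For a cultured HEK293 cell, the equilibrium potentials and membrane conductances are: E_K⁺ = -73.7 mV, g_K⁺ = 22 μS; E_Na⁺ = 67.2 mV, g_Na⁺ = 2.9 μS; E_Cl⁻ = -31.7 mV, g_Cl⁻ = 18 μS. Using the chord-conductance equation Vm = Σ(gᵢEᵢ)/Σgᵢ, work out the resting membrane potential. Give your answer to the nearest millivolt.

Σ gᵢEᵢ = 22·(-73.7) + 2.9·(67.2) + 18·(-31.7) = -1997.12
Σ gᵢ = 22 + 2.9 + 18 = 42.9
Vm = -1997.12 / 42.9 = -46.55 mV

-47 mV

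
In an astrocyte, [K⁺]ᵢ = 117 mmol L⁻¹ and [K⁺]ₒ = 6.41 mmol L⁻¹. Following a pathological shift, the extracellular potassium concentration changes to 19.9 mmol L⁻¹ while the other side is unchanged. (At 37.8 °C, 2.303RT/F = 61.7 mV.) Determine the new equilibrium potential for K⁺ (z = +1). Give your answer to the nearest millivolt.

-47 mV

After the shift: [K⁺]_out = 19.9, [K⁺]_in = 117 mmol L⁻¹.
E_new = (61.7/1)·log₁₀(19.9/117) = 61.70 · (-0.7693) = -47.47 mV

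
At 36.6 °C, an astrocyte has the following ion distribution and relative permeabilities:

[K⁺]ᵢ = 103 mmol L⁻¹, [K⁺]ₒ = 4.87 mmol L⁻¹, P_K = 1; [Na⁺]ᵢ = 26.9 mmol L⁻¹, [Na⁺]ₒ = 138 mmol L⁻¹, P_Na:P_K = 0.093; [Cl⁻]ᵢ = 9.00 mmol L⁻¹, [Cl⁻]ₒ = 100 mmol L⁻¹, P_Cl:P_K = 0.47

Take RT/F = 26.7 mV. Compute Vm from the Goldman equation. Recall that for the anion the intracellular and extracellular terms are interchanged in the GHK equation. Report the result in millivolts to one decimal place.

Vm = 26.7 · ln[(Σ P·[cation]ₒ + Σ P·[anion]ᵢ) / (Σ P·[cation]ᵢ + Σ P·[anion]ₒ)]
Numerator = 1×4.87 + 0.093×138 + 0.47×9.00 = 21.93
Denominator = 1×103 + 0.093×26.9 + 0.47×100 = 152.5
Vm = 26.7 · ln(0.14383) = 26.7 × (-1.9391) = -51.77 mV

-51.8 mV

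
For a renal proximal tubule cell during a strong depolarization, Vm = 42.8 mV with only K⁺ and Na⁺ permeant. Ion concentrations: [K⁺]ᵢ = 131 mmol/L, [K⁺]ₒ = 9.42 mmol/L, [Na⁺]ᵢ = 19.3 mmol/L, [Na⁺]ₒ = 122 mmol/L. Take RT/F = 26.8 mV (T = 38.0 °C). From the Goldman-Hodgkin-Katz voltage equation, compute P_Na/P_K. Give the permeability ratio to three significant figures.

Let α = P_Na/P_K. GHK: Vm = 26.8·ln[(Kₒ + α·Naₒ)/(Kᵢ + α·Naᵢ)].
e^(Vm/26.8) = e^(42.8/26.8) = 4.9383
So 4.9383·(Kᵢ + α·Naᵢ) = Kₒ + α·Naₒ → α = (4.9383·131.0 − 9.42) / (122.0 − 4.9383·19.3)
α = (646.9 − 9.42) / (122.0 − 95.31) = 637.5/26.69 = 23.88

23.9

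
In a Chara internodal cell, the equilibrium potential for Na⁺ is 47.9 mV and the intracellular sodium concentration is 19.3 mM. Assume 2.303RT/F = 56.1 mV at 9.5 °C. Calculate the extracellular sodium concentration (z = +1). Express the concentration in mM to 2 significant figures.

140 mM

Nernst: E = (56.1/1) · log₁₀([out]/[in]), so log₁₀([out]/[in]) = 47.9 × 1 / 56.1 = 0.8538.
[out]/[in] = 10^(0.8538) = 7.142.
[out] = 7.142 × 19.3 = 137.8 mM.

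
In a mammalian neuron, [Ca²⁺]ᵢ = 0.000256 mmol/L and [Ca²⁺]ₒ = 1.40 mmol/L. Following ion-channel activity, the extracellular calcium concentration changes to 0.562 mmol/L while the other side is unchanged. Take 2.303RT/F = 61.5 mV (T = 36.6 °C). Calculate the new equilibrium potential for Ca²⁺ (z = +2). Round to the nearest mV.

103 mV

After the shift: [Ca²⁺]_out = 0.562, [Ca²⁺]_in = 0.000256 mmol/L.
E_new = (61.5/2)·log₁₀(0.562/0.000256) = 30.75 · (3.3415) = 102.75 mV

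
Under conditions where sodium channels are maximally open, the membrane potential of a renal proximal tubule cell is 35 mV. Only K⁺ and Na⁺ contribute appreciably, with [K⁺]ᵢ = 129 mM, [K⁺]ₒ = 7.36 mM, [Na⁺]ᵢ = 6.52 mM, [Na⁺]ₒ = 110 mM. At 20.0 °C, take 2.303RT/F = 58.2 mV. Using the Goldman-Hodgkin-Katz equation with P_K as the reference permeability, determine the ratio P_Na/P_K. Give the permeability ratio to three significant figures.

6.05

Let α = P_Na/P_K. GHK: Vm = 58.2·log₁₀[(Kₒ + α·Naₒ)/(Kᵢ + α·Naᵢ)].
10^(Vm/58.2) = 10^(35.0/58.2) = 3.9937
So 3.9937·(Kᵢ + α·Naᵢ) = Kₒ + α·Naₒ → α = (3.9937·129.0 − 7.36) / (110.0 − 3.9937·6.52)
α = (515.2 − 7.36) / (110.0 − 26.04) = 507.8/83.96 = 6.048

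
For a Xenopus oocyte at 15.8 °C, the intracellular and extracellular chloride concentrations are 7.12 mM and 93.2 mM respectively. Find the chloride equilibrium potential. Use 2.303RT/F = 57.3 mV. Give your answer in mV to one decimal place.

-64.0 mV

E = (57.3/z) · log₁₀([Cl⁻]_out/[Cl⁻]_in) with z = -1.
For an anion, dividing by z = -1 reverses the sign.
= (57.3/-1) · log₁₀(93.2/7.12) = -57.30 · log₁₀(13.09)
= -57.30 · (1.1169) = -64.00 mV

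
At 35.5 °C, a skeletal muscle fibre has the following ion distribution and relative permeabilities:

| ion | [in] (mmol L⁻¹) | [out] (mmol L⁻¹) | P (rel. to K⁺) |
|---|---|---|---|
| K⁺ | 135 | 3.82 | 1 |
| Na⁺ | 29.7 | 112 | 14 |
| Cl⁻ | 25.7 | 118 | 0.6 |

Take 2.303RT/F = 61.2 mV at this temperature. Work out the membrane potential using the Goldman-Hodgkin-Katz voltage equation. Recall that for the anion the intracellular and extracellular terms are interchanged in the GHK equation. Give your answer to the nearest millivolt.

Vm = 61.2 · log₁₀[(Σ P·[cation]ₒ + Σ P·[anion]ᵢ) / (Σ P·[cation]ᵢ + Σ P·[anion]ₒ)]
Numerator = 1×3.82 + 14×112 + 0.6×25.7 = 1587
Denominator = 1×135 + 14×29.7 + 0.6×118 = 621.6
Vm = 61.2 · log₁₀(2.5535) = 61.2 × (0.4071) = 24.92 mV

25 mV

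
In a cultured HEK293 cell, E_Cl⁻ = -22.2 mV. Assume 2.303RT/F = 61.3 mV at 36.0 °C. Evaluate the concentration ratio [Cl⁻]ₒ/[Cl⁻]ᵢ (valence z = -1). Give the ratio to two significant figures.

log₁₀([out]/[in]) = E·z/(61.3) = -22.2 × -1 / 61.3 = 0.3622
[out]/[in] = 10^(0.3622) = 2.302

2.3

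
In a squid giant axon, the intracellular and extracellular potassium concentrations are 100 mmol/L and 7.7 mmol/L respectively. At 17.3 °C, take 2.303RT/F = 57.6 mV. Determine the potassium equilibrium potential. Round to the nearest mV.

E = (57.6/z) · log₁₀([K⁺]_out/[K⁺]_in) with z = +1.
= (57.6/1) · log₁₀(7.7/100) = 57.60 · log₁₀(0.077)
= 57.60 · (-1.1135) = -64.14 mV

-64 mV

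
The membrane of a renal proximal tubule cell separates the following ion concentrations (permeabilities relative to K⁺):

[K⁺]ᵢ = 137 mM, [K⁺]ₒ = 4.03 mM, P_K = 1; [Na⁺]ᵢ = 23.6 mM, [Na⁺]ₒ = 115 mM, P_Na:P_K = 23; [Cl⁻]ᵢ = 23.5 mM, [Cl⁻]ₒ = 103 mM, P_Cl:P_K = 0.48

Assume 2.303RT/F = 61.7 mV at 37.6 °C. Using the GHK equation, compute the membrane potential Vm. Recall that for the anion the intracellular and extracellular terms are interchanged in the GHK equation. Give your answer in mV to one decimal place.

34.7 mV

Vm = 61.7 · log₁₀[(Σ P·[cation]ₒ + Σ P·[anion]ᵢ) / (Σ P·[cation]ᵢ + Σ P·[anion]ₒ)]
Numerator = 1×4.03 + 23×115 + 0.48×23.5 = 2660
Denominator = 1×137 + 23×23.6 + 0.48×103 = 729.2
Vm = 61.7 · log₁₀(3.6481) = 61.7 × (0.5621) = 34.68 mV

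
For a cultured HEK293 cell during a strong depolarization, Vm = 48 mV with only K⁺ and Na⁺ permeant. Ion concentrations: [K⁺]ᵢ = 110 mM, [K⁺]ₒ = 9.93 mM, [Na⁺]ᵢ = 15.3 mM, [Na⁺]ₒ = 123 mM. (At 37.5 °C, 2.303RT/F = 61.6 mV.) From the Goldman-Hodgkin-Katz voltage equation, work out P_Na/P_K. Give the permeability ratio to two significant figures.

Let α = P_Na/P_K. GHK: Vm = 61.6·log₁₀[(Kₒ + α·Naₒ)/(Kᵢ + α·Naᵢ)].
10^(Vm/61.6) = 10^(48.0/61.6) = 6.0148
So 6.0148·(Kᵢ + α·Naᵢ) = Kₒ + α·Naₒ → α = (6.0148·110.0 − 9.93) / (123.0 − 6.0148·15.3)
α = (661.6 − 9.93) / (123.0 − 92.03) = 651.7/30.97 = 21.04

21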